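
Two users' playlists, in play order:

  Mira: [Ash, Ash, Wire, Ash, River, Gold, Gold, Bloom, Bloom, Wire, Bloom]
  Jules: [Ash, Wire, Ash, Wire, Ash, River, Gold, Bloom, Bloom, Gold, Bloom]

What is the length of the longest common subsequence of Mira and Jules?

9

Match Ash at Mira[1]=Jules[1]; then Ash at Mira[2]=Jules[3]; then Wire at Mira[3]=Jules[4]; then Ash at Mira[4]=Jules[5]; then River at Mira[5]=Jules[6]; then Gold at Mira[7]=Jules[7]; then Bloom at Mira[8]=Jules[8]; then Bloom at Mira[9]=Jules[9]; then Bloom at Mira[11]=Jules[11] — 9 songs in the same relative order in both, and the DP table's final entry dp[11][11] is also 9, so no common subsequence is longer.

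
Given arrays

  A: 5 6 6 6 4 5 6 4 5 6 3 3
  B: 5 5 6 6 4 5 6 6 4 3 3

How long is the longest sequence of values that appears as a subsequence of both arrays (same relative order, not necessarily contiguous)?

Pick 5 at A[1]=B[2]; then 6 at A[3]=B[3]; then 6 at A[4]=B[4]; then 4 at A[5]=B[5]; then 5 at A[6]=B[6]; then 6 at A[7]=B[8]; then 4 at A[8]=B[9]; then 3 at A[11]=B[10]; then 3 at A[12]=B[11]; all 9 values appear in both, in order. Since dp[12][11] = 9, nothing longer is possible.

9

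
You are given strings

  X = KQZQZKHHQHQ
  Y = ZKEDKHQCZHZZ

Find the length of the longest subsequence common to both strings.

Let dp[i][j] be the LCS length of the first i characters of X and the first j characters of Y. dp[i][j] = dp[i-1][j-1]+1 when the i-th and j-th characters match, else max(dp[i-1][j], dp[i][j-1]).
    ·  Z  K  E  D  K  H  Q  C  Z  H  Z  Z
 ·  0  0  0  0  0  0  0  0  0  0  0  0  0
 K  0  0  1  1  1  1  1  1  1  1  1  1  1
 Q  0  0  1  1  1  1  1  2  2  2  2  2  2
 Z  0  1  1  1  1  1  1  2  2  3  3  3  3
 Q  0  1  1  1  1  1  1  2  2  3  3  3  3
 Z  0  1  1  1  1  1  1  2  2  3  3  4  4
 K  0  1  2  2  2  2  2  2  2  3  3  4  4
 H  0  1  2  2  2  2  3  3  3  3  4  4  4
 H  0  1  2  2  2  2  3  3  3  3  4  4  4
 Q  0  1  2  2  2  2  3  4  4  4  4  4  4
 H  0  1  2  2  2  2  3  4  4  4  5  5  5
 Q  0  1  2  2  2  2  3  4  4  4  5  5  5
dp[11][12] = 5. One LCS (by backtracking along matches): KKHQH.

5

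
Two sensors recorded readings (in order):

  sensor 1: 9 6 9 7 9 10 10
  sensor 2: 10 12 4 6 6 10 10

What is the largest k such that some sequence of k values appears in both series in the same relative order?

Let dp[i][j] be the LCS length of the first i values of sensor 1 and the first j values of sensor 2. dp[i][j] = dp[i-1][j-1]+1 when the i-th and j-th values match, else max(dp[i-1][j], dp[i][j-1]).
    · 10 12  4  6  6 10 10
 ·  0  0  0  0  0  0  0  0
 9  0  0  0  0  0  0  0  0
 6  0  0  0  0  1  1  1  1
 9  0  0  0  0  1  1  1  1
 7  0  0  0  0  1  1  1  1
 9  0  0  0  0  1  1  1  1
10  0  1  1  1  1  1  2  2
10  0  1  1  1  1  1  2  3
dp[7][7] = 3. One LCS (by backtracking along matches): 6, 10, 10.

3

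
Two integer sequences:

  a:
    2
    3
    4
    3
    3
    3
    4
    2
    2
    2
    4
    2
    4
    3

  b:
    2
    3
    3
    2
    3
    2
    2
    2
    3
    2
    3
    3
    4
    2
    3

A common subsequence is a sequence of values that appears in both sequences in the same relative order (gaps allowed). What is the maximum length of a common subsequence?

Match 2 at a[1]=b[1], 3 at a[2]=b[2], 3 at a[4]=b[3], 3 at a[5]=b[5], 2 at a[8]=b[7], 2 at a[9]=b[8], 2 at a[10]=b[10], 4 at a[11]=b[13], 2 at a[12]=b[14], 3 at a[14]=b[15] — 10 values in the same relative order in both. dp[14][15] = 10 confirms this is the maximum.

10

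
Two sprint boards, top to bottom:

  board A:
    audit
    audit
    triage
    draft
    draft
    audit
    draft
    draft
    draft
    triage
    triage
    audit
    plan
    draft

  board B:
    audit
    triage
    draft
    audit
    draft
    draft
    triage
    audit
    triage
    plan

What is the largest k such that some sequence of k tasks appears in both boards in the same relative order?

One common subsequence of length 9: audit (board A #2, board B #1); then triage (board A #3, board B #2); then draft (board A #5, board B #3); then audit (board A #6, board B #4); then draft (board A #8, board B #5); then draft (board A #9, board B #6); then triage (board A #10, board B #7); then triage (board A #11, board B #9); then plan (board A #13, board B #10). dp[14][10] = 9 confirms this is the maximum.

9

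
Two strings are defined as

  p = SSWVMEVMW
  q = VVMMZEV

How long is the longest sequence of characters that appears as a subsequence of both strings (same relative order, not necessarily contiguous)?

Pick V (p #4, q #2), then M (p #5, q #4), then E (p #6, q #6), then V (p #7, q #7); all 4 characters appear in both, in order. The LCS DP gives dp[9][7] = 4, so this is optimal.

4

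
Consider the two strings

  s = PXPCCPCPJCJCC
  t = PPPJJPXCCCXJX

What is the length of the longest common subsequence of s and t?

Match P at s[1]=t[1]; then P at s[3]=t[2]; then P at s[6]=t[3]; then P at s[8]=t[6]; then C at s[10]=t[8]; then C at s[12]=t[9]; then C at s[13]=t[10] — 7 characters in the same relative order in both, and the DP table's final entry dp[13][13] is also 7, so no common subsequence is longer.

7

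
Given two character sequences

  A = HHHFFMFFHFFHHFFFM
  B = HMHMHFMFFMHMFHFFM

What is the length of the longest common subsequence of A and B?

Match H [1,1] → H [2,3] → H [3,5] → F [5,6] → M [6,7] → F [7,8] → F [8,9] → H [9,11] → F [11,13] → H [13,14] → F [15,15] → F [16,16] → M [17,17] — 13 characters in the same relative order in both. dp[17][17] = 13 confirms this is the maximum.

13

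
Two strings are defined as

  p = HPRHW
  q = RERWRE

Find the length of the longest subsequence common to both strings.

2

Pick R at p[3]=q[3], W at p[5]=q[4]; all 2 characters appear in both, in order. Since dp[5][6] = 2, nothing longer is possible.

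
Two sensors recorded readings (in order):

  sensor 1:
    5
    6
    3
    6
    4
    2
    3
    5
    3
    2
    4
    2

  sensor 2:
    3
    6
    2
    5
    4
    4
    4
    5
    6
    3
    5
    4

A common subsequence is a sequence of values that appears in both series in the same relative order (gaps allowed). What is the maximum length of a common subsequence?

Match 3 (sensor 1 #3, sensor 2 #1) → 6 (sensor 1 #4, sensor 2 #2) → 4 (sensor 1 #5, sensor 2 #7) → 3 (sensor 1 #7, sensor 2 #10) → 5 (sensor 1 #8, sensor 2 #11) → 4 (sensor 1 #11, sensor 2 #12) — 6 values in the same relative order in both, and the DP table's final entry dp[12][12] is also 6, so no common subsequence is longer.

6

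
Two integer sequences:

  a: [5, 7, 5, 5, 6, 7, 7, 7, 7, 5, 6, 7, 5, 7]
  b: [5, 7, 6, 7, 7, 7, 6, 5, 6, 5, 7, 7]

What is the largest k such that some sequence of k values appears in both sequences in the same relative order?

Pick 5 at a[1]=b[1] → 7 at a[2]=b[2] → 6 at a[5]=b[3] → 7 at a[6]=b[4] → 7 at a[7]=b[5] → 7 at a[8]=b[6] → 5 at a[10]=b[8] → 6 at a[11]=b[9] → 7 at a[12]=b[11] → 7 at a[14]=b[12]; all 10 values appear in both, in order. The LCS DP gives dp[14][12] = 10, so this is optimal.

10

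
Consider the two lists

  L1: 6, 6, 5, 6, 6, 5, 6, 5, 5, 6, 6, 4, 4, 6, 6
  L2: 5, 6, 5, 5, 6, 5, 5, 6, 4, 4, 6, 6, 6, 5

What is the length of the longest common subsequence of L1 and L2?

One common subsequence of length 11: 6 at L1[2]=L2[2], 5 at L1[3]=L2[3], 5 at L1[6]=L2[4], 6 at L1[7]=L2[5], 5 at L1[8]=L2[6], 5 at L1[9]=L2[7], 6 at L1[11]=L2[8], 4 at L1[12]=L2[9], 4 at L1[13]=L2[10], 6 at L1[14]=L2[12], 6 at L1[15]=L2[13]. Since dp[15][14] = 11, nothing longer is possible.

11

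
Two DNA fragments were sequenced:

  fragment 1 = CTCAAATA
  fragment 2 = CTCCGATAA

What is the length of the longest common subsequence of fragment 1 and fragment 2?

6

Let dp[i][j] be the LCS length of the first i bases of fragment 1 and the first j bases of fragment 2. dp[i][j] = dp[i-1][j-1]+1 when the i-th and j-th bases match, else max(dp[i-1][j], dp[i][j-1]).
    ·  C  T  C  C  G  A  T  A  A
 ·  0  0  0  0  0  0  0  0  0  0
 C  0  1  1  1  1  1  1  1  1  1
 T  0  1  2  2  2  2  2  2  2  2
 C  0  1  2  3  3  3  3  3  3  3
 A  0  1  2  3  3  3  4  4  4  4
 A  0  1  2  3  3  3  4  4  5  5
 A  0  1  2  3  3  3  4  4  5  6
 T  0  1  2  3  3  3  4  5  5  6
 A  0  1  2  3  3  3  4  5  6  6
dp[8][9] = 6. One LCS (by backtracking along matches): CTCAAA.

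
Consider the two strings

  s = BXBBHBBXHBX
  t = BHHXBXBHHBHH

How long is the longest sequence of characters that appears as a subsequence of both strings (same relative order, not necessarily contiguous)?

One common subsequence of length 7: B at s[1]=t[1], then X at s[2]=t[4], then B at s[3]=t[5], then B at s[4]=t[7], then H at s[5]=t[9], then B at s[6]=t[10], then H at s[9]=t[12]. The LCS DP gives dp[11][12] = 7, so this is optimal.

7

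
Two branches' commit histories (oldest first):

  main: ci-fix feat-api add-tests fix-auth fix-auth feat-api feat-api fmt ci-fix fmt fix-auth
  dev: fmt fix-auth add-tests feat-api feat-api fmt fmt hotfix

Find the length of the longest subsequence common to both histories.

Pick add-tests [3,3]; then feat-api [6,4]; then feat-api [7,5]; then fmt [8,6]; then fmt [10,7]; all 5 commits appear in both, in order. Since dp[11][8] = 5, nothing longer is possible.

5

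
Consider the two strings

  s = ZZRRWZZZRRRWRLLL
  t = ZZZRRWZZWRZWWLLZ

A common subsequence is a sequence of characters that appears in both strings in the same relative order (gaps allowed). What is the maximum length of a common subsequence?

Pick Z [1,2]; then Z [2,3]; then R [3,4]; then R [4,5]; then W [5,6]; then Z [6,7]; then Z [7,8]; then Z [8,11]; then W [12,13]; then L [14,14]; then L [15,15]; all 11 characters appear in both, in order, and the DP table's final entry dp[16][16] is also 11, so no common subsequence is longer.

11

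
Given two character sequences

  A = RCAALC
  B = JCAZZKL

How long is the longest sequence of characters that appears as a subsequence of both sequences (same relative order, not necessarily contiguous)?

3

Taking C at A[2]=B[2], then A at A[3]=B[3], then L at A[5]=B[7] gives a common subsequence of length 3, and the DP table's final entry dp[6][7] is also 3, so no common subsequence is longer.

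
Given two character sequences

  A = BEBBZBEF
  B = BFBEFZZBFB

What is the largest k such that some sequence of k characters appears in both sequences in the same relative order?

Match B at A[1]=B[3] → E at A[2]=B[4] → Z at A[5]=B[7] → B at A[6]=B[8] → F at A[8]=B[9] — 5 characters in the same relative order in both. Since dp[8][10] = 5, nothing longer is possible.

5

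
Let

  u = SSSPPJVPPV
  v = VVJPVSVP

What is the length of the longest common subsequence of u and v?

3

Let dp[i][j] be the LCS length of the first i characters of u and the first j characters of v. dp[i][j] = dp[i-1][j-1]+1 when the i-th and j-th characters match, else max(dp[i-1][j], dp[i][j-1]).
    ·  V  V  J  P  V  S  V  P
 ·  0  0  0  0  0  0  0  0  0
 S  0  0  0  0  0  0  1  1  1
 S  0  0  0  0  0  0  1  1  1
 S  0  0  0  0  0  0  1  1  1
 P  0  0  0  0  1  1  1  1  2
 P  0  0  0  0  1  1  1  1  2
 J  0  0  0  1  1  1  1  1  2
 V  0  1  1  1  1  2  2  2  2
 P  0  1  1  1  2  2  2  2  3
 P  0  1  1  1  2  2  2  2  3
 V  0  1  2  2  2  3  3  3  3
dp[10][8] = 3. One LCS (by backtracking along matches): SVP.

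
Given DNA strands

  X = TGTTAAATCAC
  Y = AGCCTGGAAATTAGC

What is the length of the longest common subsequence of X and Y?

8

One common subsequence of length 8: T [1,5] → G [2,7] → A [5,8] → A [6,9] → A [7,10] → T [8,12] → A [10,13] → C [11,15]. Since dp[11][15] = 8, nothing longer is possible.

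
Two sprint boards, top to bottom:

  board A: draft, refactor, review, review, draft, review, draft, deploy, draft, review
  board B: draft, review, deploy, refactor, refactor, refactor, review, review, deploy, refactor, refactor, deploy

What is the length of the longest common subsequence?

Match draft at board A[1]=board B[1], refactor at board A[2]=board B[6], review at board A[3]=board B[7], review at board A[4]=board B[8], deploy at board A[8]=board B[12] — 5 tasks in the same relative order in both. The LCS DP gives dp[10][12] = 5, so this is optimal.

5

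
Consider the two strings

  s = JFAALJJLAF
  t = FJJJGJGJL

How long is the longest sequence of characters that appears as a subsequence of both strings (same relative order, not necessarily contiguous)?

Taking J at s[1]=t[4], J at s[6]=t[6], J at s[7]=t[8], L at s[8]=t[9] gives a common subsequence of length 4. Since dp[10][9] = 4, nothing longer is possible.

4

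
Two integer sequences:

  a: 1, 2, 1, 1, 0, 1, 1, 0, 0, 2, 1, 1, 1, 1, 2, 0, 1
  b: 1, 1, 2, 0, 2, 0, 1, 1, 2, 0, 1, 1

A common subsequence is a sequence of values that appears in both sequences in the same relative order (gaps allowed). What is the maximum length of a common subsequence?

Pick 1 [1,2] → 2 [2,3] → 0 [5,4] → 0 [9,6] → 1 [13,7] → 1 [14,8] → 2 [15,9] → 0 [16,10] → 1 [17,12]; all 9 values appear in both, in order. The LCS DP gives dp[17][12] = 9, so this is optimal.

9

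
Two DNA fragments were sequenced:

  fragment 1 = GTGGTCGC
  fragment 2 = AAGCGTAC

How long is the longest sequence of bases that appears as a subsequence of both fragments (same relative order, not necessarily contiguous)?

Let dp[i][j] be the LCS length of the first i bases of fragment 1 and the first j bases of fragment 2. dp[i][j] = dp[i-1][j-1]+1 when the i-th and j-th bases match, else max(dp[i-1][j], dp[i][j-1]).
    ·  A  A  G  C  G  T  A  C
 ·  0  0  0  0  0  0  0  0  0
 G  0  0  0  1  1  1  1  1  1
 T  0  0  0  1  1  1  2  2  2
 G  0  0  0  1  1  2  2  2  2
 G  0  0  0  1  1  2  2  2  2
 T  0  0  0  1  1  2  3  3  3
 C  0  0  0  1  2  2  3  3  4
 G  0  0  0  1  2  3  3  3  4
 C  0  0  0  1  2  3  3  3  4
dp[8][8] = 4. One LCS (by backtracking along matches): GGTC.

4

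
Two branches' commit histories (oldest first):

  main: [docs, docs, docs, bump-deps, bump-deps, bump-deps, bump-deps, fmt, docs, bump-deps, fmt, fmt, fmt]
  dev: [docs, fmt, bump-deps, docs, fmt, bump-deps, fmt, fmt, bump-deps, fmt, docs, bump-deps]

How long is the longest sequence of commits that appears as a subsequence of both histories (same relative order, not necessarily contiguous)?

7

One common subsequence of length 7: docs [1,1] → docs [2,4] → bump-deps [4,6] → bump-deps [7,9] → fmt [8,10] → docs [9,11] → bump-deps [10,12]. The LCS DP gives dp[13][12] = 7, so this is optimal.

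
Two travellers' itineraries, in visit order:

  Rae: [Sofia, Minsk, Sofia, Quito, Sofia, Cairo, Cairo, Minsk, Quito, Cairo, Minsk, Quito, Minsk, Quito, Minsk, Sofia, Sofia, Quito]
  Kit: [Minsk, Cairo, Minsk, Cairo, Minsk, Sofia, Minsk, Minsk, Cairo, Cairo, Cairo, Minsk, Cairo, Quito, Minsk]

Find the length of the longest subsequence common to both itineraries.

Taking Sofia (Rae #1, Kit #6); then Minsk (Rae #2, Kit #8); then Cairo (Rae #6, Kit #10); then Cairo (Rae #7, Kit #11); then Minsk (Rae #8, Kit #12); then Cairo (Rae #10, Kit #13); then Quito (Rae #14, Kit #14); then Minsk (Rae #15, Kit #15) gives a common subsequence of length 8, and the DP table's final entry dp[18][15] is also 8, so no common subsequence is longer.

8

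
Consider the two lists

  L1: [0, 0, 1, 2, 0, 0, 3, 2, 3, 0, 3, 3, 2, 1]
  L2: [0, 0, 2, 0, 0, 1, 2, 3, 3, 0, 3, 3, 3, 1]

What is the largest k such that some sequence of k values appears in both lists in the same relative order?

Pick 0 [1,1], then 0 [2,2], then 2 [4,3], then 0 [5,4], then 0 [6,5], then 3 [7,8], then 3 [9,9], then 0 [10,10], then 3 [11,12], then 3 [12,13], then 1 [14,14]; all 11 values appear in both, in order. The LCS DP gives dp[14][14] = 11, so this is optimal.

11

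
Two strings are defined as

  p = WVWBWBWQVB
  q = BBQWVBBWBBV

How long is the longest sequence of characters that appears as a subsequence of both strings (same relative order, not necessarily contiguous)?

Match W at p[1]=q[4], then V at p[2]=q[5], then W at p[3]=q[8], then B at p[4]=q[9], then B at p[6]=q[10], then V at p[9]=q[11] — 6 characters in the same relative order in both. Since dp[10][11] = 6, nothing longer is possible.

6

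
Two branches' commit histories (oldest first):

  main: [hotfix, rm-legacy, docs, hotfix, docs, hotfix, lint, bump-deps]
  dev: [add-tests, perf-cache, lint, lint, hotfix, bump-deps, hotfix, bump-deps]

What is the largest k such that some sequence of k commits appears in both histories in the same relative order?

Taking hotfix [1,5], hotfix [6,7], bump-deps [8,8] gives a common subsequence of length 3. dp[8][8] = 3 confirms this is the maximum.

3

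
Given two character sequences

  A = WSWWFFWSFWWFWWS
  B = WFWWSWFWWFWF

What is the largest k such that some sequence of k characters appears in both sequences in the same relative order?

9

One common subsequence of length 9: W at A[1]=B[1]; then W at A[3]=B[3]; then W at A[4]=B[4]; then W at A[7]=B[6]; then F at A[9]=B[7]; then W at A[10]=B[8]; then W at A[11]=B[9]; then F at A[12]=B[10]; then W at A[13]=B[11]. The LCS DP gives dp[15][12] = 9, so this is optimal.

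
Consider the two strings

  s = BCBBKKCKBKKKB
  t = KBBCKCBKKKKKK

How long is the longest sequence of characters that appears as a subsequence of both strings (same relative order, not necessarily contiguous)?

Match B at s[1]=t[3], C at s[2]=t[6], B at s[4]=t[7], K at s[5]=t[8], K at s[6]=t[9], K at s[8]=t[10], K at s[10]=t[11], K at s[11]=t[12], K at s[12]=t[13] — 9 characters in the same relative order in both. Since dp[13][13] = 9, nothing longer is possible.

9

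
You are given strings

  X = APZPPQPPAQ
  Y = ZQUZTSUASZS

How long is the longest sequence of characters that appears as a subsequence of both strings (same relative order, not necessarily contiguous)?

3

Let dp[i][j] be the LCS length of the first i characters of X and the first j characters of Y. dp[i][j] = dp[i-1][j-1]+1 when the i-th and j-th characters match, else max(dp[i-1][j], dp[i][j-1]).
    ·  Z  Q  U  Z  T  S  U  A  S  Z  S
 ·  0  0  0  0  0  0  0  0  0  0  0  0
 A  0  0  0  0  0  0  0  0  1  1  1  1
 P  0  0  0  0  0  0  0  0  1  1  1  1
 Z  0  1  1  1  1  1  1  1  1  1  2  2
 P  0  1  1  1  1  1  1  1  1  1  2  2
 P  0  1  1  1  1  1  1  1  1  1  2  2
 Q  0  1  2  2  2  2  2  2  2  2  2  2
 P  0  1  2  2  2  2  2  2  2  2  2  2
 P  0  1  2  2  2  2  2  2  2  2  2  2
 A  0  1  2  2  2  2  2  2  3  3  3  3
 Q  0  1  2  2  2  2  2  2  3  3  3  3
dp[10][11] = 3. One LCS (by backtracking along matches): ZQA.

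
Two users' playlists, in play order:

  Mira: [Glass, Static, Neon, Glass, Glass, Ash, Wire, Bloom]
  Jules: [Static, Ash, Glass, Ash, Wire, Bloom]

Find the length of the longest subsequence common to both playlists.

5

One common subsequence of length 5: Static [2,1], Glass [5,3], Ash [6,4], Wire [7,5], Bloom [8,6]. Since dp[8][6] = 5, nothing longer is possible.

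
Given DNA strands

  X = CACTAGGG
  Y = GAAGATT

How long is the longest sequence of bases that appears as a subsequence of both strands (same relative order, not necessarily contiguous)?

3

Let dp[i][j] be the LCS length of the first i bases of X and the first j bases of Y. dp[i][j] = dp[i-1][j-1]+1 when the i-th and j-th bases match, else max(dp[i-1][j], dp[i][j-1]).
    ·  G  A  A  G  A  T  T
 ·  0  0  0  0  0  0  0  0
 C  0  0  0  0  0  0  0  0
 A  0  0  1  1  1  1  1  1
 C  0  0  1  1  1  1  1  1
 T  0  0  1  1  1  1  2  2
 A  0  0  1  2  2  2  2  2
 G  0  1  1  2  3  3  3  3
 G  0  1  1  2  3  3  3  3
 G  0  1  1  2  3  3  3  3
dp[8][7] = 3. One LCS (by backtracking along matches): AAG.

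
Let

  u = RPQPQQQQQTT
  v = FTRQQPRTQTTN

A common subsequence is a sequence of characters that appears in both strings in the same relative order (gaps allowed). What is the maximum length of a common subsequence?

6

Pick R at u[1]=v[3]; then Q at u[3]=v[5]; then P at u[4]=v[6]; then Q at u[9]=v[9]; then T at u[10]=v[10]; then T at u[11]=v[11]; all 6 characters appear in both, in order. dp[11][12] = 6 confirms this is the maximum.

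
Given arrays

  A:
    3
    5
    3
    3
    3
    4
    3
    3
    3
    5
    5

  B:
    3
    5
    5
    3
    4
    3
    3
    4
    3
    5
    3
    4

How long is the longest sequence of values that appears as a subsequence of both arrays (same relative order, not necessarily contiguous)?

Let dp[i][j] be the LCS length of the first i values of A and the first j values of B. dp[i][j] = dp[i-1][j-1]+1 when the i-th and j-th values match, else max(dp[i-1][j], dp[i][j-1]).
    ·  3  5  5  3  4  3  3  4  3  5  3  4
 ·  0  0  0  0  0  0  0  0  0  0  0  0  0
 3  0  1  1  1  1  1  1  1  1  1  1  1  1
 5  0  1  2  2  2  2  2  2  2  2  2  2  2
 3  0  1  2  2  3  3  3  3  3  3  3  3  3
 3  0  1  2  2  3  3  4  4  4  4  4  4  4
 3  0  1  2  2  3  3  4  5  5  5  5  5  5
 4  0  1  2  2  3  4  4  5  6  6  6  6  6
 3  0  1  2  2  3  4  5  5  6  7  7  7  7
 3  0  1  2  2  3  4  5  6  6  7  7  8  8
 3  0  1  2  2  3  4  5  6  6  7  7  8  8
 5  0  1  2  3  3  4  5  6  6  7  8  8  8
 5  0  1  2  3  3  4  5  6  6  7  8  8  8
dp[11][12] = 8. One LCS (by backtracking along matches): 3, 5, 3, 3, 3, 4, 3, 3.

8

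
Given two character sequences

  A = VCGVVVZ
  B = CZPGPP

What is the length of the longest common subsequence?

2

Match C at A[2]=B[1]; then G at A[3]=B[4] — 2 characters in the same relative order in both. The LCS DP gives dp[7][6] = 2, so this is optimal.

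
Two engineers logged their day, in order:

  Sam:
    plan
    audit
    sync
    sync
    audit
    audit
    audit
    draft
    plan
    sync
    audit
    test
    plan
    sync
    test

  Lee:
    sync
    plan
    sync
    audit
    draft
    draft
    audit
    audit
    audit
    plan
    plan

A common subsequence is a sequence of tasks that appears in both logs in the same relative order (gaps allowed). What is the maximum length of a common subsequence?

7

Taking plan (Sam #1, Lee #2), then audit (Sam #2, Lee #4), then audit (Sam #5, Lee #7), then audit (Sam #6, Lee #8), then audit (Sam #7, Lee #9), then plan (Sam #9, Lee #10), then plan (Sam #13, Lee #11) gives a common subsequence of length 7, and the DP table's final entry dp[15][11] is also 7, so no common subsequence is longer.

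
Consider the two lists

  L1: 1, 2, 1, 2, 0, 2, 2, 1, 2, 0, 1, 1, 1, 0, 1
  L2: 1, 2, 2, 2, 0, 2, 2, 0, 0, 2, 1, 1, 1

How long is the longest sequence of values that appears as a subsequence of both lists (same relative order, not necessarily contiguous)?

10

Match 1 [1,1], 2 [2,3], 2 [4,4], 0 [5,5], 2 [6,6], 2 [7,7], 2 [9,10], 1 [12,11], 1 [13,12], 1 [15,13] — 10 values in the same relative order in both. Since dp[15][13] = 10, nothing longer is possible.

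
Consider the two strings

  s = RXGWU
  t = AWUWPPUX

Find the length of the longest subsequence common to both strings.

2

Match W (s #4, t #4), U (s #5, t #7) — 2 characters in the same relative order in both, and the DP table's final entry dp[5][8] is also 2, so no common subsequence is longer.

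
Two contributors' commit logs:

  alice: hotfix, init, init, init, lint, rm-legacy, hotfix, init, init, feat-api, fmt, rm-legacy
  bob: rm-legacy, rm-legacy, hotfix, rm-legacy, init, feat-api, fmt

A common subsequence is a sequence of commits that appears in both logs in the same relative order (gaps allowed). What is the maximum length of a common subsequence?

Match hotfix (alice #1, bob #3), rm-legacy (alice #6, bob #4), init (alice #9, bob #5), feat-api (alice #10, bob #6), fmt (alice #11, bob #7) — 5 commits in the same relative order in both, and the DP table's final entry dp[12][7] is also 5, so no common subsequence is longer.

5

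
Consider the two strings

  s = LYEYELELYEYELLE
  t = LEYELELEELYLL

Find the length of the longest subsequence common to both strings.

11

Pick L at s[1]=t[1] → E at s[3]=t[2] → Y at s[4]=t[3] → E at s[5]=t[4] → L at s[6]=t[5] → E at s[7]=t[6] → L at s[8]=t[7] → E at s[10]=t[9] → Y at s[11]=t[11] → L at s[13]=t[12] → L at s[14]=t[13]; all 11 characters appear in both, in order. The LCS DP gives dp[15][13] = 11, so this is optimal.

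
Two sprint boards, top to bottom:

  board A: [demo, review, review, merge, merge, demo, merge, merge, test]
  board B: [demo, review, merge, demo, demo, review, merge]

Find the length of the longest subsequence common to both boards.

5

Match demo (board A #1, board B #1); then review (board A #3, board B #2); then merge (board A #4, board B #3); then demo (board A #6, board B #5); then merge (board A #8, board B #7) — 5 tasks in the same relative order in both. Since dp[9][7] = 5, nothing longer is possible.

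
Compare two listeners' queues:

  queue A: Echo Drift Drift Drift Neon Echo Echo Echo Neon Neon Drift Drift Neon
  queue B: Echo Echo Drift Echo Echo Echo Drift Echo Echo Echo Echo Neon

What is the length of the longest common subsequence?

Match Echo [1,2], Drift [2,3], Drift [3,7], Echo [6,9], Echo [7,10], Echo [8,11], Neon [13,12] — 7 songs in the same relative order in both. The LCS DP gives dp[13][12] = 7, so this is optimal.

7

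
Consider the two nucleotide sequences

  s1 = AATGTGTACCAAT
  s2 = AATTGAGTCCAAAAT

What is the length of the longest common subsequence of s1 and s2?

11

Pick A [1,1] → A [2,2] → T [3,4] → G [4,5] → G [6,7] → T [7,8] → C [9,9] → C [10,10] → A [11,13] → A [12,14] → T [13,15]; all 11 bases appear in both, in order. The LCS DP gives dp[13][15] = 11, so this is optimal.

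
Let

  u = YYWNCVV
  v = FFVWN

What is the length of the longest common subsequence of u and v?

Let dp[i][j] be the LCS length of the first i characters of u and the first j characters of v. dp[i][j] = dp[i-1][j-1]+1 when the i-th and j-th characters match, else max(dp[i-1][j], dp[i][j-1]).
    ·  F  F  V  W  N
 ·  0  0  0  0  0  0
 Y  0  0  0  0  0  0
 Y  0  0  0  0  0  0
 W  0  0  0  0  1  1
 N  0  0  0  0  1  2
 C  0  0  0  0  1  2
 V  0  0  0  1  1  2
 V  0  0  0  1  1  2
dp[7][5] = 2. One LCS (by backtracking along matches): WN.

2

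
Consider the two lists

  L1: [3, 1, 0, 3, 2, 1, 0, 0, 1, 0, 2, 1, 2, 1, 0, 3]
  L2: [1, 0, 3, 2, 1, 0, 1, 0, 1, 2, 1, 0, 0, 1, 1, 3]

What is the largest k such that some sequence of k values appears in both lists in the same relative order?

Taking 1 (L1 #2, L2 #1); then 0 (L1 #3, L2 #2); then 3 (L1 #4, L2 #3); then 2 (L1 #5, L2 #4); then 1 (L1 #6, L2 #5); then 0 (L1 #8, L2 #6); then 1 (L1 #9, L2 #7); then 0 (L1 #10, L2 #8); then 1 (L1 #12, L2 #9); then 2 (L1 #13, L2 #10); then 1 (L1 #14, L2 #11); then 0 (L1 #15, L2 #13); then 3 (L1 #16, L2 #16) gives a common subsequence of length 13. dp[16][16] = 13 confirms this is the maximum.

13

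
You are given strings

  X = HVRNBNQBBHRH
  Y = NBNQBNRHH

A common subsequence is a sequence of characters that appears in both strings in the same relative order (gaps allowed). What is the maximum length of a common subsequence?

7

Let dp[i][j] be the LCS length of the first i characters of X and the first j characters of Y. dp[i][j] = dp[i-1][j-1]+1 when the i-th and j-th characters match, else max(dp[i-1][j], dp[i][j-1]).
    ·  N  B  N  Q  B  N  R  H  H
 ·  0  0  0  0  0  0  0  0  0  0
 H  0  0  0  0  0  0  0  0  1  1
 V  0  0  0  0  0  0  0  0  1  1
 R  0  0  0  0  0  0  0  1  1  1
 N  0  1  1  1  1  1  1  1  1  1
 B  0  1  2  2  2  2  2  2  2  2
 N  0  1  2  3  3  3  3  3  3  3
 Q  0  1  2  3  4  4  4  4  4  4
 B  0  1  2  3  4  5  5  5  5  5
 B  0  1  2  3  4  5  5  5  5  5
 H  0  1  2  3  4  5  5  5  6  6
 R  0  1  2  3  4  5  5  6  6  6
 H  0  1  2  3  4  5  5  6  7  7
dp[12][9] = 7. One LCS (by backtracking along matches): NBNQBHH.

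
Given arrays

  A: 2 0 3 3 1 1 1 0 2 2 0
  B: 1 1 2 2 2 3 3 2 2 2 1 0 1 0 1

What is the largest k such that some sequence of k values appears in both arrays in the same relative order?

Match 2 (A #1, B #5) → 3 (A #3, B #6) → 3 (A #4, B #7) → 1 (A #5, B #11) → 1 (A #6, B #13) → 1 (A #7, B #15) — 6 values in the same relative order in both, and the DP table's final entry dp[11][15] is also 6, so no common subsequence is longer.

6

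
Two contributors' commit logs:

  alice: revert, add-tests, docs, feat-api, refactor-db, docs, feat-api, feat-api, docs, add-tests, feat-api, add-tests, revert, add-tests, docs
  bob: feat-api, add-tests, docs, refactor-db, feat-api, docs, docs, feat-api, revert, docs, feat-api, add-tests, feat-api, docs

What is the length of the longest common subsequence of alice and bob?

9

Match add-tests (alice #2, bob #2), then docs (alice #3, bob #3), then feat-api (alice #4, bob #5), then docs (alice #6, bob #7), then feat-api (alice #7, bob #8), then feat-api (alice #8, bob #11), then add-tests (alice #10, bob #12), then feat-api (alice #11, bob #13), then docs (alice #15, bob #14) — 9 commits in the same relative order in both. The LCS DP gives dp[15][14] = 9, so this is optimal.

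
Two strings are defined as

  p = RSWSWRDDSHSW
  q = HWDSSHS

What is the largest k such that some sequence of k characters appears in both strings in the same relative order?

5

Taking W at p[3]=q[2], S at p[4]=q[4], S at p[9]=q[5], H at p[10]=q[6], S at p[11]=q[7] gives a common subsequence of length 5, and the DP table's final entry dp[12][7] is also 5, so no common subsequence is longer.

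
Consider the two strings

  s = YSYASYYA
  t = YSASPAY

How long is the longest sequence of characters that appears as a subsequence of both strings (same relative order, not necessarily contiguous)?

5

Let dp[i][j] be the LCS length of the first i characters of s and the first j characters of t. dp[i][j] = dp[i-1][j-1]+1 when the i-th and j-th characters match, else max(dp[i-1][j], dp[i][j-1]).
    ·  Y  S  A  S  P  A  Y
 ·  0  0  0  0  0  0  0  0
 Y  0  1  1  1  1  1  1  1
 S  0  1  2  2  2  2  2  2
 Y  0  1  2  2  2  2  2  3
 A  0  1  2  3  3  3  3  3
 S  0  1  2  3  4  4  4  4
 Y  0  1  2  3  4  4  4  5
 Y  0  1  2  3  4  4  4  5
 A  0  1  2  3  4  4  5  5
dp[8][7] = 5. One LCS (by backtracking along matches): YSASY.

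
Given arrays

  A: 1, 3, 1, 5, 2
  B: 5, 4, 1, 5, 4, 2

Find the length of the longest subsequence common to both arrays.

3

Let dp[i][j] be the LCS length of the first i values of A and the first j values of B. dp[i][j] = dp[i-1][j-1]+1 when the i-th and j-th values match, else max(dp[i-1][j], dp[i][j-1]).
    ·  5  4  1  5  4  2
 ·  0  0  0  0  0  0  0
 1  0  0  0  1  1  1  1
 3  0  0  0  1  1  1  1
 1  0  0  0  1  1  1  1
 5  0  1  1  1  2  2  2
 2  0  1  1  1  2  2  3
dp[5][6] = 3. One LCS (by backtracking along matches): 1, 5, 2.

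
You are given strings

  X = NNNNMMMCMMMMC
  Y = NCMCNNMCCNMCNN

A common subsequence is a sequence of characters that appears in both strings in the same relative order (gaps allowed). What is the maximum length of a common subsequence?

7

One common subsequence of length 7: N [1,1], N [3,5], N [4,6], M [5,7], C [8,9], M [12,11], C [13,12], and the DP table's final entry dp[13][14] is also 7, so no common subsequence is longer.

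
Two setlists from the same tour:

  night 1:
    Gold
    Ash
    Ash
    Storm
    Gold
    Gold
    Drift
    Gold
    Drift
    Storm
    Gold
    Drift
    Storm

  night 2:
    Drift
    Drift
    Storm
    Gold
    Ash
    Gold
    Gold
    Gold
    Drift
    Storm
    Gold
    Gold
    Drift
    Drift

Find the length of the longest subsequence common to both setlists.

Pick Gold (night 1 #1, night 2 #4) → Ash (night 1 #3, night 2 #5) → Gold (night 1 #5, night 2 #6) → Gold (night 1 #6, night 2 #7) → Gold (night 1 #8, night 2 #8) → Drift (night 1 #9, night 2 #9) → Storm (night 1 #10, night 2 #10) → Gold (night 1 #11, night 2 #12) → Drift (night 1 #12, night 2 #14); all 9 songs appear in both, in order. The LCS DP gives dp[13][14] = 9, so this is optimal.

9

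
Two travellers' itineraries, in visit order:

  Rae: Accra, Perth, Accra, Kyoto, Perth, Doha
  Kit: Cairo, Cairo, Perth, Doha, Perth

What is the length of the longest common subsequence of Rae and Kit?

2

Taking Perth (Rae #2, Kit #3), Perth (Rae #5, Kit #5) gives a common subsequence of length 2, and the DP table's final entry dp[6][5] is also 2, so no common subsequence is longer.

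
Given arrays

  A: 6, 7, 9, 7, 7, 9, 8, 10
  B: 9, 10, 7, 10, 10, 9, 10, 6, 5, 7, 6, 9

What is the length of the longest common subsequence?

4

Pick 7 [2,3], 9 [3,6], 7 [4,10], 9 [6,12]; all 4 values appear in both, in order, and the DP table's final entry dp[8][12] is also 4, so no common subsequence is longer.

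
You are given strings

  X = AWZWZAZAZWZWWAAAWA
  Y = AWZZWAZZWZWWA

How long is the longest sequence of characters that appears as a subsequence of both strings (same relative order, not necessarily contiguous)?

Pick A at X[1]=Y[1]; then W at X[2]=Y[2]; then Z at X[3]=Y[4]; then W at X[4]=Y[5]; then A at X[6]=Y[6]; then Z at X[7]=Y[7]; then Z at X[9]=Y[8]; then W at X[10]=Y[9]; then Z at X[11]=Y[10]; then W at X[13]=Y[11]; then W at X[17]=Y[12]; then A at X[18]=Y[13]; all 12 characters appear in both, in order. The LCS DP gives dp[18][13] = 12, so this is optimal.

12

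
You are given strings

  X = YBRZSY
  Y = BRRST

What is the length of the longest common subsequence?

3

One common subsequence of length 3: B (X #2, Y #1), then R (X #3, Y #3), then S (X #5, Y #4). dp[6][5] = 3 confirms this is the maximum.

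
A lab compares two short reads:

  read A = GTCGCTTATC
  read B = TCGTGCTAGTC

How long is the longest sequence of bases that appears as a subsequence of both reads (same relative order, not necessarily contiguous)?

8

One common subsequence of length 8: G [1,3]; then T [2,4]; then G [4,5]; then C [5,6]; then T [7,7]; then A [8,8]; then T [9,10]; then C [10,11], and the DP table's final entry dp[10][11] is also 8, so no common subsequence is longer.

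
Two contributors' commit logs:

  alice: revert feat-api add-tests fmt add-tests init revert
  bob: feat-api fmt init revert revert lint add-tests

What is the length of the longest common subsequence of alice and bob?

4

Pick feat-api (alice #2, bob #1), fmt (alice #4, bob #2), init (alice #6, bob #3), revert (alice #7, bob #5); all 4 commits appear in both, in order. Since dp[7][7] = 4, nothing longer is possible.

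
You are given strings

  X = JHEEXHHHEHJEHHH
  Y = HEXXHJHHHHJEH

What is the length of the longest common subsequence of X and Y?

10

Match H (X #2, Y #1) → E (X #3, Y #2) → X (X #5, Y #4) → H (X #6, Y #7) → H (X #7, Y #8) → H (X #8, Y #9) → H (X #10, Y #10) → J (X #11, Y #11) → E (X #12, Y #12) → H (X #15, Y #13) — 10 characters in the same relative order in both. Since dp[15][13] = 10, nothing longer is possible.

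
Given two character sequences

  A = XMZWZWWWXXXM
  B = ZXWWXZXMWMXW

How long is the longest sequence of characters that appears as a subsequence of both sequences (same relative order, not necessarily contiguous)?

6

Let dp[i][j] be the LCS length of the first i characters of A and the first j characters of B. dp[i][j] = dp[i-1][j-1]+1 when the i-th and j-th characters match, else max(dp[i-1][j], dp[i][j-1]).
    ·  Z  X  W  W  X  Z  X  M  W  M  X  W
 ·  0  0  0  0  0  0  0  0  0  0  0  0  0
 X  0  0  1  1  1  1  1  1  1  1  1  1  1
 M  0  0  1  1  1  1  1  1  2  2  2  2  2
 Z  0  1  1  1  1  1  2  2  2  2  2  2  2
 W  0  1  1  2  2  2  2  2  2  3  3  3  3
 Z  0  1  1  2  2  2  3  3  3  3  3  3  3
 W  0  1  1  2  3  3  3  3  3  4  4  4  4
 W  0  1  1  2  3  3  3  3  3  4  4  4  5
 W  0  1  1  2  3  3  3  3  3  4  4  4  5
 X  0  1  2  2  3  4  4  4  4  4  4  5  5
 X  0  1  2  2  3  4  4  5  5  5  5  5  5
 X  0  1  2  2  3  4  4  5  5  5  5  6  6
 M  0  1  2  2  3  4  4  5  6  6  6  6  6
dp[12][12] = 6. One LCS (by backtracking along matches): XWWXXX.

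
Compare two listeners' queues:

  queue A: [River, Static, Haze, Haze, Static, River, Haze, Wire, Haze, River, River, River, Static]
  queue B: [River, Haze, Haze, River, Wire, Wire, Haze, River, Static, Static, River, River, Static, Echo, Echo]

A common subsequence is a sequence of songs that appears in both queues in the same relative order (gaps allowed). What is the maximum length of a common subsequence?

10

Match River at queue A[1]=queue B[1], then Haze at queue A[3]=queue B[2], then Haze at queue A[4]=queue B[3], then River at queue A[6]=queue B[4], then Wire at queue A[8]=queue B[6], then Haze at queue A[9]=queue B[7], then River at queue A[10]=queue B[8], then River at queue A[11]=queue B[11], then River at queue A[12]=queue B[12], then Static at queue A[13]=queue B[13] — 10 songs in the same relative order in both. Since dp[13][15] = 10, nothing longer is possible.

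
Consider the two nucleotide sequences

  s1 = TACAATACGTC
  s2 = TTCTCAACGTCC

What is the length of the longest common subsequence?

8

Let dp[i][j] be the LCS length of the first i bases of s1 and the first j bases of s2. dp[i][j] = dp[i-1][j-1]+1 when the i-th and j-th bases match, else max(dp[i-1][j], dp[i][j-1]).
    ·  T  T  C  T  C  A  A  C  G  T  C  C
 ·  0  0  0  0  0  0  0  0  0  0  0  0  0
 T  0  1  1  1  1  1  1  1  1  1  1  1  1
 A  0  1  1  1  1  1  2  2  2  2  2  2  2
 C  0  1  1  2  2  2  2  2  3  3  3  3  3
 A  0  1  1  2  2  2  3  3  3  3  3  3  3
 A  0  1  1  2  2  2  3  4  4  4  4  4  4
 T  0  1  2  2  3  3  3  4  4  4  5  5  5
 A  0  1  2  2  3  3  4  4  4  4  5  5  5
 C  0  1  2  3  3  4  4  4  5  5  5  6  6
 G  0  1  2  3  3  4  4  4  5  6  6  6  6
 T  0  1  2  3  4  4  4  4  5  6  7  7  7
 C  0  1  2  3  4  5  5  5  5  6  7  8  8
dp[11][12] = 8. One LCS (by backtracking along matches): TCAACGTC.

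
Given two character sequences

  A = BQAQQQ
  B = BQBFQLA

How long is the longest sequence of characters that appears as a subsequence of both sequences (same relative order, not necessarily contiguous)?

Taking B (A #1, B #3); then Q (A #2, B #5); then A (A #3, B #7) gives a common subsequence of length 3. Since dp[6][7] = 3, nothing longer is possible.

3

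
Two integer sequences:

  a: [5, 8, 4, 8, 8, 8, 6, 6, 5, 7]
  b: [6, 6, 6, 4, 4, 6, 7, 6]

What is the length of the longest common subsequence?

3

Let dp[i][j] be the LCS length of the first i values of a and the first j values of b. dp[i][j] = dp[i-1][j-1]+1 when the i-th and j-th values match, else max(dp[i-1][j], dp[i][j-1]).
    ·  6  6  6  4  4  6  7  6
 ·  0  0  0  0  0  0  0  0  0
 5  0  0  0  0  0  0  0  0  0
 8  0  0  0  0  0  0  0  0  0
 4  0  0  0  0  1  1  1  1  1
 8  0  0  0  0  1  1  1  1  1
 8  0  0  0  0  1  1  1  1  1
 8  0  0  0  0  1  1  1  1  1
 6  0  1  1  1  1  1  2  2  2
 6  0  1  2  2  2  2  2  2  3
 5  0  1  2  2  2  2  2  2  3
 7  0  1  2  2  2  2  2  3  3
dp[10][8] = 3. One LCS (by backtracking along matches): 4, 6, 6.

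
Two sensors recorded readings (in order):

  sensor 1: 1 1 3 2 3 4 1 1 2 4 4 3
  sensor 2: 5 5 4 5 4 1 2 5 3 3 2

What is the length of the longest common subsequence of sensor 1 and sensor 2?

One common subsequence of length 4: 1 [1,6] → 3 [3,9] → 3 [5,10] → 2 [9,11]. dp[12][11] = 4 confirms this is the maximum.

4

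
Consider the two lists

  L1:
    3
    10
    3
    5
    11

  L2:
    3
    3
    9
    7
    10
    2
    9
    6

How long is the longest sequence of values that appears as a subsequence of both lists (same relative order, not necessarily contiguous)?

2

Taking 3 (L1 #1, L2 #2); then 10 (L1 #2, L2 #5) gives a common subsequence of length 2. Since dp[5][8] = 2, nothing longer is possible.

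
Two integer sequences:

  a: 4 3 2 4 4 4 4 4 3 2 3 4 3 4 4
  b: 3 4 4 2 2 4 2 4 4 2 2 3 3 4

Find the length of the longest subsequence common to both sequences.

Pick 3 at a[2]=b[1], 4 at a[4]=b[2], 4 at a[5]=b[3], 4 at a[6]=b[6], 4 at a[7]=b[8], 4 at a[8]=b[9], 2 at a[10]=b[11], 3 at a[11]=b[12], 3 at a[13]=b[13], 4 at a[15]=b[14]; all 10 values appear in both, in order. dp[15][14] = 10 confirms this is the maximum.

10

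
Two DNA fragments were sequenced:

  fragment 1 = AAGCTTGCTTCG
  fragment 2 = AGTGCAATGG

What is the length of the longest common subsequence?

7

One common subsequence of length 7: A (fragment 1 #2, fragment 2 #1), G (fragment 1 #3, fragment 2 #2), T (fragment 1 #6, fragment 2 #3), G (fragment 1 #7, fragment 2 #4), C (fragment 1 #8, fragment 2 #5), T (fragment 1 #9, fragment 2 #8), G (fragment 1 #12, fragment 2 #10). Since dp[12][10] = 7, nothing longer is possible.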